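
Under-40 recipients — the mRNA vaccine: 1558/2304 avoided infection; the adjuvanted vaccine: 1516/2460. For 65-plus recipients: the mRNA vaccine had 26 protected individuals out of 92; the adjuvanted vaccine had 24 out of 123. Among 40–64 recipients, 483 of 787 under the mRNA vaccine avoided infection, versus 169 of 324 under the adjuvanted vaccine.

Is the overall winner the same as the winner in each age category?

Yes

Under-40: the mRNA vaccine 1558/2304 = 67.6%, the adjuvanted vaccine 1516/2460 = 61.6% → the mRNA vaccine
65-plus: the mRNA vaccine 26/92 = 28.3%, the adjuvanted vaccine 24/123 = 19.5% → the mRNA vaccine
40–64: the mRNA vaccine 483/787 = 61.4%, the adjuvanted vaccine 169/324 = 52.2% → the mRNA vaccine
Overall: the mRNA vaccine 2067/3183 = 64.9%, the adjuvanted vaccine 1709/2907 = 58.8% → the mRNA vaccine
The mRNA vaccine wins overall and in every age group — no reversal.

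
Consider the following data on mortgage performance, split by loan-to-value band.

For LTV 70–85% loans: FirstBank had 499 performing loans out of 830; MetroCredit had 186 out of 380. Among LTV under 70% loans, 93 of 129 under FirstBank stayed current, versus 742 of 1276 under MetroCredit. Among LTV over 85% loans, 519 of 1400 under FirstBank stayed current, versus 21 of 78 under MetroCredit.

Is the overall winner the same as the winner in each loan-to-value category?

No

LTV 70–85%: FirstBank 499/830 = 60.1%, MetroCredit 186/380 = 48.9% → FirstBank
LTV under 70%: FirstBank 93/129 = 72.1%, MetroCredit 742/1276 = 58.2% → FirstBank
LTV over 85%: FirstBank 519/1400 = 37.1%, MetroCredit 21/78 = 26.9% → FirstBank
Overall: FirstBank 1111/2359 = 47.1%, MetroCredit 949/1734 = 54.7% → MetroCredit
FirstBank wins each loan-to-value group but MetroCredit wins overall — the comparison reverses. FirstBank's loans skew toward LTV over 85%, which has a lower base rate.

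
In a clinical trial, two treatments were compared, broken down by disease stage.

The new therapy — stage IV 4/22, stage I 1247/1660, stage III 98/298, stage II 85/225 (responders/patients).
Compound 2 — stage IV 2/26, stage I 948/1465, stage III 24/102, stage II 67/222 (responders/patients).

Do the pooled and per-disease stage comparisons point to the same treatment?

Yes

Stage IV: the new therapy 4/22 = 18.2%, Compound 2 2/26 = 7.7% → the new therapy
Stage I: the new therapy 1247/1660 = 75.1%, Compound 2 948/1465 = 64.7% → the new therapy
Stage III: the new therapy 98/298 = 32.9%, Compound 2 24/102 = 23.5% → the new therapy
Stage II: the new therapy 85/225 = 37.8%, Compound 2 67/222 = 30.2% → the new therapy
Overall: the new therapy 1434/2205 = 65.0%, Compound 2 1041/1815 = 57.4% → the new therapy
The new therapy wins overall and in every disease group — no reversal.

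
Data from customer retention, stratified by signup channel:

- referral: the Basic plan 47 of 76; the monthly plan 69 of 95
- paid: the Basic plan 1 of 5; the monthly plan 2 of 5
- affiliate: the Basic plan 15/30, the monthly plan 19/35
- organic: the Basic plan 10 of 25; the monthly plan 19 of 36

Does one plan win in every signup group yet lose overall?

Referral: the Basic plan 47/76 = 61.8%, the monthly plan 69/95 = 72.6% → the monthly plan
Paid: the Basic plan 1/5 = 20.0%, the monthly plan 2/5 = 40.0% → the monthly plan
Affiliate: the Basic plan 15/30 = 50.0%, the monthly plan 19/35 = 54.3% → the monthly plan
Organic: the Basic plan 10/25 = 40.0%, the monthly plan 19/36 = 52.8% → the monthly plan
Overall: the Basic plan 73/136 = 53.7%, the monthly plan 109/171 = 63.7% → the monthly plan
The monthly plan wins overall and in every signup group — no reversal.

No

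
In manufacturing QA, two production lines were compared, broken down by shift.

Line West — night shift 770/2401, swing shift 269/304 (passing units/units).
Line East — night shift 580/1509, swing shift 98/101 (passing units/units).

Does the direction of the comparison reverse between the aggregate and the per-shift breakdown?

No

Night shift: Line West 770/2401 = 32.1%, Line East 580/1509 = 38.4% → Line East
Swing shift: Line West 269/304 = 88.5%, Line East 98/101 = 97.0% → Line East
Overall: Line West 1039/2705 = 38.4%, Line East 678/1610 = 42.1% → Line East
Line East wins overall and in every shift group — no reversal.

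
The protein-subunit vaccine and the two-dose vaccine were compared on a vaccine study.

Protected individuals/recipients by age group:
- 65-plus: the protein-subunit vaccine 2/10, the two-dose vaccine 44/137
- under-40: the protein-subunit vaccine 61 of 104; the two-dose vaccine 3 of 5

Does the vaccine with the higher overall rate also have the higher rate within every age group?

No

65-plus: the protein-subunit vaccine 2/10 = 20.0%, the two-dose vaccine 44/137 = 32.1% → the two-dose vaccine
Under-40: the protein-subunit vaccine 61/104 = 58.7%, the two-dose vaccine 3/5 = 60.0% → the two-dose vaccine
Overall: the protein-subunit vaccine 63/114 = 55.3%, the two-dose vaccine 47/142 = 33.1% → the protein-subunit vaccine
The two-dose vaccine wins each age group but the protein-subunit vaccine wins overall — the comparison reverses. The two-dose vaccine's recipients skew toward 65-plus, which has a lower base rate.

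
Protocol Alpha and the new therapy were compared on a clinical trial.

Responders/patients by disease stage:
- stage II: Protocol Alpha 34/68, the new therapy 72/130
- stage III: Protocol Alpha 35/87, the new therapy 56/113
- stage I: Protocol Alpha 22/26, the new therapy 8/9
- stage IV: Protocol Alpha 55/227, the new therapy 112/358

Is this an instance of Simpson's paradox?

Stage II: Protocol Alpha 34/68 = 50.0%, the new therapy 72/130 = 55.4% → the new therapy
Stage III: Protocol Alpha 35/87 = 40.2%, the new therapy 56/113 = 49.6% → the new therapy
Stage I: Protocol Alpha 22/26 = 84.6%, the new therapy 8/9 = 88.9% → the new therapy
Stage IV: Protocol Alpha 55/227 = 24.2%, the new therapy 112/358 = 31.3% → the new therapy
Overall: Protocol Alpha 146/408 = 35.8%, the new therapy 248/610 = 40.7% → the new therapy
The new therapy wins overall and in every disease group — no reversal.

No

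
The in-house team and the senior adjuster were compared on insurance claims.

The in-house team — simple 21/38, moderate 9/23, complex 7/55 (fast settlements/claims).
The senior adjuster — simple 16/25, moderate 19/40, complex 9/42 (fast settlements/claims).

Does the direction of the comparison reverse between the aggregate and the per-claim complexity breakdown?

No

Simple: the in-house team 21/38 = 55.3%, the senior adjuster 16/25 = 64.0% → the senior adjuster
Moderate: the in-house team 9/23 = 39.1%, the senior adjuster 19/40 = 47.5% → the senior adjuster
Complex: the in-house team 7/55 = 12.7%, the senior adjuster 9/42 = 21.4% → the senior adjuster
Overall: the in-house team 37/116 = 31.9%, the senior adjuster 44/107 = 41.1% → the senior adjuster
The senior adjuster wins overall and in every claim group — no reversal.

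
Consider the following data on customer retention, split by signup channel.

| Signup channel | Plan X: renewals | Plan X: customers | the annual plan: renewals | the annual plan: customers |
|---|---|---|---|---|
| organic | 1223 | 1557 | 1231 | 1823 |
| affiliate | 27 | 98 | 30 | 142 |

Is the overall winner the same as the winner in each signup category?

Yes

Organic: Plan X 1223/1557 = 78.5%, the annual plan 1231/1823 = 67.5% → Plan X
Affiliate: Plan X 27/98 = 27.6%, the annual plan 30/142 = 21.1% → Plan X
Overall: Plan X 1250/1655 = 75.5%, the annual plan 1261/1965 = 64.2% → Plan X
Plan X wins overall and in every signup group — no reversal.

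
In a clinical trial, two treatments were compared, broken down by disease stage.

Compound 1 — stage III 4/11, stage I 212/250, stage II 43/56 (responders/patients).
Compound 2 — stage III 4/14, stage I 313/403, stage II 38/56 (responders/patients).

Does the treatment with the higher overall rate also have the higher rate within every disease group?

Yes

Stage III: Compound 1 4/11 = 36.4%, Compound 2 4/14 = 28.6% → Compound 1
Stage I: Compound 1 212/250 = 84.8%, Compound 2 313/403 = 77.7% → Compound 1
Stage II: Compound 1 43/56 = 76.8%, Compound 2 38/56 = 67.9% → Compound 1
Overall: Compound 1 259/317 = 81.7%, Compound 2 355/473 = 75.1% → Compound 1
Compound 1 wins overall and in every disease group — no reversal.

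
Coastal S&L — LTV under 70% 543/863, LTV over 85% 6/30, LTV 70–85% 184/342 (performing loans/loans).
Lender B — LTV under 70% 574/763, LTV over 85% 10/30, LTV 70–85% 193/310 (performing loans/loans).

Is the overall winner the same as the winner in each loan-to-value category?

Yes

LTV under 70%: Coastal S&L 543/863 = 62.9%, Lender B 574/763 = 75.2% → Lender B
LTV over 85%: Coastal S&L 6/30 = 20.0%, Lender B 10/30 = 33.3% → Lender B
LTV 70–85%: Coastal S&L 184/342 = 53.8%, Lender B 193/310 = 62.3% → Lender B
Overall: Coastal S&L 733/1235 = 59.4%, Lender B 777/1103 = 70.4% → Lender B
Lender B wins overall and in every loan-to-value group — no reversal.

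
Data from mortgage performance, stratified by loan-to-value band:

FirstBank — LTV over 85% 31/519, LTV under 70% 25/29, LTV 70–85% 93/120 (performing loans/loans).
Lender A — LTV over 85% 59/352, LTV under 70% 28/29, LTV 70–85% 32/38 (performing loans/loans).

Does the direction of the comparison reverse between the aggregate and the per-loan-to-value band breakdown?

LTV over 85%: FirstBank 31/519 = 6.0%, Lender A 59/352 = 16.8% → Lender A
LTV under 70%: FirstBank 25/29 = 86.2%, Lender A 28/29 = 96.6% → Lender A
LTV 70–85%: FirstBank 93/120 = 77.5%, Lender A 32/38 = 84.2% → Lender A
Overall: FirstBank 149/668 = 22.3%, Lender A 119/419 = 28.4% → Lender A
Lender A wins overall and in every loan-to-value group — no reversal.

No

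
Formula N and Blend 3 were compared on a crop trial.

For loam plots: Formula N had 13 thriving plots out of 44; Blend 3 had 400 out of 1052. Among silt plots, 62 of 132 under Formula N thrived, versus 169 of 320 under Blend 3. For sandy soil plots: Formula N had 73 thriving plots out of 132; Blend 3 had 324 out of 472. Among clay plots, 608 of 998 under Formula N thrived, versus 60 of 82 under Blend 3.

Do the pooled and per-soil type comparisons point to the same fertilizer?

Loam: Formula N 13/44 = 29.5%, Blend 3 400/1052 = 38.0% → Blend 3
Silt: Formula N 62/132 = 47.0%, Blend 3 169/320 = 52.8% → Blend 3
Sandy soil: Formula N 73/132 = 55.3%, Blend 3 324/472 = 68.6% → Blend 3
Clay: Formula N 608/998 = 60.9%, Blend 3 60/82 = 73.2% → Blend 3
Overall: Formula N 756/1306 = 57.9%, Blend 3 953/1926 = 49.5% → Formula N
Blend 3 wins each soil group but Formula N wins overall — the comparison reverses. Blend 3's plots skew toward loam, which has a lower base rate.

No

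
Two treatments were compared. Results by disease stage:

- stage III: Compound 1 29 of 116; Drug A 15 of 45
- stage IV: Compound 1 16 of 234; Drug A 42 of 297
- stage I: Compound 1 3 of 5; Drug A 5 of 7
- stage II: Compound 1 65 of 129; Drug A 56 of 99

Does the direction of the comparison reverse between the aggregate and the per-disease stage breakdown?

Stage III: Compound 1 29/116 = 25.0%, Drug A 15/45 = 33.3% → Drug A
Stage IV: Compound 1 16/234 = 6.8%, Drug A 42/297 = 14.1% → Drug A
Stage I: Compound 1 3/5 = 60.0%, Drug A 5/7 = 71.4% → Drug A
Stage II: Compound 1 65/129 = 50.4%, Drug A 56/99 = 56.6% → Drug A
Overall: Compound 1 113/484 = 23.3%, Drug A 118/448 = 26.3% → Drug A
Drug A wins overall and in every disease group — no reversal.

No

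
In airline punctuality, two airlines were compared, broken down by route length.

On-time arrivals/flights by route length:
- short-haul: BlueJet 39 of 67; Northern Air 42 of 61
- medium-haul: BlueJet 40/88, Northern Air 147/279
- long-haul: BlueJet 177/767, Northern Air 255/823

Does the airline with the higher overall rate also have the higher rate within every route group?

Yes

Short-haul: BlueJet 39/67 = 58.2%, Northern Air 42/61 = 68.9% → Northern Air
Medium-haul: BlueJet 40/88 = 45.5%, Northern Air 147/279 = 52.7% → Northern Air
Long-haul: BlueJet 177/767 = 23.1%, Northern Air 255/823 = 31.0% → Northern Air
Overall: BlueJet 256/922 = 27.8%, Northern Air 444/1163 = 38.2% → Northern Air
Northern Air wins overall and in every route group — no reversal.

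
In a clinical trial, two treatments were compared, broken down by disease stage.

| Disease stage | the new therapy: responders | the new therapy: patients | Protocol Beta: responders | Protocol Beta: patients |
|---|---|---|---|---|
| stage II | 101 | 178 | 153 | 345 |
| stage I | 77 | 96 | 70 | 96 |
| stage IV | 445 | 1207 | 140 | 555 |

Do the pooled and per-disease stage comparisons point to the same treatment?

Stage II: the new therapy 101/178 = 56.7%, Protocol Beta 153/345 = 44.3% → the new therapy
Stage I: the new therapy 77/96 = 80.2%, Protocol Beta 70/96 = 72.9% → the new therapy
Stage IV: the new therapy 445/1207 = 36.9%, Protocol Beta 140/555 = 25.2% → the new therapy
Overall: the new therapy 623/1481 = 42.1%, Protocol Beta 363/996 = 36.4% → the new therapy
The new therapy wins overall and in every disease group — no reversal.

Yes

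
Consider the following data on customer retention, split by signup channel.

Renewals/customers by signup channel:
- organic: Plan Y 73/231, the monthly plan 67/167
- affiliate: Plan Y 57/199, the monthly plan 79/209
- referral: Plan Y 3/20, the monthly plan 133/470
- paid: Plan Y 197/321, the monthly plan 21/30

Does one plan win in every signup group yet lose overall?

Organic: Plan Y 73/231 = 31.6%, the monthly plan 67/167 = 40.1% → the monthly plan
Affiliate: Plan Y 57/199 = 28.6%, the monthly plan 79/209 = 37.8% → the monthly plan
Referral: Plan Y 3/20 = 15.0%, the monthly plan 133/470 = 28.3% → the monthly plan
Paid: Plan Y 197/321 = 61.4%, the monthly plan 21/30 = 70.0% → the monthly plan
Overall: Plan Y 330/771 = 42.8%, the monthly plan 300/876 = 34.2% → Plan Y
The monthly plan wins each signup group but Plan Y wins overall — the comparison reverses. The monthly plan's customers skew toward referral, which has a lower base rate.

Yes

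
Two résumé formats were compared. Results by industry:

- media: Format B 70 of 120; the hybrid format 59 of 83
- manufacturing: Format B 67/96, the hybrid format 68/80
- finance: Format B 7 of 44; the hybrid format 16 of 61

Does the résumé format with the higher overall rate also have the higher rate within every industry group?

Media: Format B 70/120 = 58.3%, the hybrid format 59/83 = 71.1% → the hybrid format
Manufacturing: Format B 67/96 = 69.8%, the hybrid format 68/80 = 85.0% → the hybrid format
Finance: Format B 7/44 = 15.9%, the hybrid format 16/61 = 26.2% → the hybrid format
Overall: Format B 144/260 = 55.4%, the hybrid format 143/224 = 63.8% → the hybrid format
The hybrid format wins overall and in every industry group — no reversal.

Yes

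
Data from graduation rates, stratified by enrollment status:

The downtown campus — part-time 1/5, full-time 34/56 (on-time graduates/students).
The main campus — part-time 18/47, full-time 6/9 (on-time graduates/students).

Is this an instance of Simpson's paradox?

Part-time: the downtown campus 1/5 = 20.0%, the main campus 18/47 = 38.3% → the main campus
Full-time: the downtown campus 34/56 = 60.7%, the main campus 6/9 = 66.7% → the main campus
Overall: the downtown campus 35/61 = 57.4%, the main campus 24/56 = 42.9% → the downtown campus
The main campus wins each enrollment group but the downtown campus wins overall — the comparison reverses. The main campus's students skew toward part-time, which has a lower base rate.

Yes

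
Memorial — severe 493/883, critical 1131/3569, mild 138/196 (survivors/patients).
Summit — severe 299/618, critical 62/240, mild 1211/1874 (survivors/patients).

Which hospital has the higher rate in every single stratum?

Severe: Memorial 493/883 = 55.8%, Summit 299/618 = 48.4% → Memorial
Critical: Memorial 1131/3569 = 31.7%, Summit 62/240 = 25.8% → Memorial
Mild: Memorial 138/196 = 70.4%, Summit 1211/1874 = 64.6% → Memorial
Memorial has the higher rate in all 3 groups.

Memorial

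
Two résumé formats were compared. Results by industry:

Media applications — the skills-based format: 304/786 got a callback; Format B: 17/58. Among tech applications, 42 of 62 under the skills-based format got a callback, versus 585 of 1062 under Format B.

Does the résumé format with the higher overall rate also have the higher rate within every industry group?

No

Media: the skills-based format 304/786 = 38.7%, Format B 17/58 = 29.3% → the skills-based format
Tech: the skills-based format 42/62 = 67.7%, Format B 585/1062 = 55.1% → the skills-based format
Overall: the skills-based format 346/848 = 40.8%, Format B 602/1120 = 53.8% → Format B
The skills-based format wins each industry group but Format B wins overall — the comparison reverses. The skills-based format's applications skew toward media, which has a lower base rate.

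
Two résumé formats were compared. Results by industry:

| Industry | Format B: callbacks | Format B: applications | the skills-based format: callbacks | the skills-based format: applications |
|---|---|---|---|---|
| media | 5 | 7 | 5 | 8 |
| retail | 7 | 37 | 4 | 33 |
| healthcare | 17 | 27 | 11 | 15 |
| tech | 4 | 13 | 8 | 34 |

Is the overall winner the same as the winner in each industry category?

No

Media: Format B 5/7 = 71.4%, the skills-based format 5/8 = 62.5% → Format B
Retail: Format B 7/37 = 18.9%, the skills-based format 4/33 = 12.1% → Format B
Healthcare: Format B 17/27 = 63.0%, the skills-based format 11/15 = 73.3% → the skills-based format
Tech: Format B 4/13 = 30.8%, the skills-based format 8/34 = 23.5% → Format B
Overall: Format B 33/84 = 39.3%, the skills-based format 28/90 = 31.1% → Format B
Neither sweeps: Format B wins 3 of 4 groups, the skills-based format wins 1. Format B wins overall but not every group — no Simpson reversal.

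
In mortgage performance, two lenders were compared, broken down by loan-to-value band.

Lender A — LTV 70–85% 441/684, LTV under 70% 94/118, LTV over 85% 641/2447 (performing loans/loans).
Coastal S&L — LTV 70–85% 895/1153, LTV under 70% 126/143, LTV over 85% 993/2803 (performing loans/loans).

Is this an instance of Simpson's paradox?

No

LTV 70–85%: Lender A 441/684 = 64.5%, Coastal S&L 895/1153 = 77.6% → Coastal S&L
LTV under 70%: Lender A 94/118 = 79.7%, Coastal S&L 126/143 = 88.1% → Coastal S&L
LTV over 85%: Lender A 641/2447 = 26.2%, Coastal S&L 993/2803 = 35.4% → Coastal S&L
Overall: Lender A 1176/3249 = 36.2%, Coastal S&L 2014/4099 = 49.1% → Coastal S&L
Coastal S&L wins overall and in every loan-to-value group — no reversal.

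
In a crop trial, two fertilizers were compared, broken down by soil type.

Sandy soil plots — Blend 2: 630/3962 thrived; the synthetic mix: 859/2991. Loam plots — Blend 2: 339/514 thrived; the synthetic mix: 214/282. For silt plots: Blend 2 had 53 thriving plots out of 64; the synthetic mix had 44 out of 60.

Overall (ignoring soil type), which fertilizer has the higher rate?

the synthetic mix

Sandy soil: Blend 2 630/3962 = 15.9%, the synthetic mix 859/2991 = 28.7% → the synthetic mix
Loam: Blend 2 339/514 = 66.0%, the synthetic mix 214/282 = 75.9% → the synthetic mix
Silt: Blend 2 53/64 = 82.8%, the synthetic mix 44/60 = 73.3% → Blend 2
Overall: Blend 2 1022/4540 = 22.5%, the synthetic mix 1117/3333 = 33.5% → the synthetic mix
(Neither sweeps every soil group, but the synthetic mix has the higher pooled rate.)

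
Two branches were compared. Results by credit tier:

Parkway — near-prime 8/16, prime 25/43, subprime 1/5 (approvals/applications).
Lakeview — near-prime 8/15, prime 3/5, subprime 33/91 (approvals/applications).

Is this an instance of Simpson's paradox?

Near-prime: Parkway 8/16 = 50.0%, Lakeview 8/15 = 53.3% → Lakeview
Prime: Parkway 25/43 = 58.1%, Lakeview 3/5 = 60.0% → Lakeview
Subprime: Parkway 1/5 = 20.0%, Lakeview 33/91 = 36.3% → Lakeview
Overall: Parkway 34/64 = 53.1%, Lakeview 44/111 = 39.6% → Parkway
Lakeview wins each credit group but Parkway wins overall — the comparison reverses. Lakeview's applications skew toward subprime, which has a lower base rate.

Yes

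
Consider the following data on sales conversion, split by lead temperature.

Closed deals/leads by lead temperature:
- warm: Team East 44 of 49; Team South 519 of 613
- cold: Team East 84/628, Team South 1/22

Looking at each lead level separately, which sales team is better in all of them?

Warm: Team East 44/49 = 89.8%, Team South 519/613 = 84.7% → Team East
Cold: Team East 84/628 = 13.4%, Team South 1/22 = 4.5% → Team East
Team East has the higher rate in both groups.

Team East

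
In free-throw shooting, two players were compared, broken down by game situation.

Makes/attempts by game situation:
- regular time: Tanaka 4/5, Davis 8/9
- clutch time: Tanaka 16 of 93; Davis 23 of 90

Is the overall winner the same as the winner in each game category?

Regular time: Tanaka 4/5 = 80.0%, Davis 8/9 = 88.9% → Davis
Clutch time: Tanaka 16/93 = 17.2%, Davis 23/90 = 25.6% → Davis
Overall: Tanaka 20/98 = 20.4%, Davis 31/99 = 31.3% → Davis
Davis wins overall and in every game group — no reversal.

Yes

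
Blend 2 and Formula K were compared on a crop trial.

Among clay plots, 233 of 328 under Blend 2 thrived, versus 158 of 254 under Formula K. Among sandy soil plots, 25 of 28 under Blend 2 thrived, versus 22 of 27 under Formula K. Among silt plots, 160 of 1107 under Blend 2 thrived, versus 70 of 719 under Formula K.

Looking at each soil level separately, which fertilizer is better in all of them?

Clay: Blend 2 233/328 = 71.0%, Formula K 158/254 = 62.2% → Blend 2
Sandy soil: Blend 2 25/28 = 89.3%, Formula K 22/27 = 81.5% → Blend 2
Silt: Blend 2 160/1107 = 14.5%, Formula K 70/719 = 9.7% → Blend 2
Blend 2 has the higher rate in all 3 groups.

Blend 2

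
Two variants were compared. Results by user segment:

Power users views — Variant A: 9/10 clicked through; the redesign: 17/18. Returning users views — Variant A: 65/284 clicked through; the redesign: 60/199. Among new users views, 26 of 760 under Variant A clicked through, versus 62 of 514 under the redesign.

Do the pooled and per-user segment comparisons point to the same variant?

Power users: Variant A 9/10 = 90.0%, the redesign 17/18 = 94.4% → the redesign
Returning users: Variant A 65/284 = 22.9%, the redesign 60/199 = 30.2% → the redesign
New users: Variant A 26/760 = 3.4%, the redesign 62/514 = 12.1% → the redesign
Overall: Variant A 100/1054 = 9.5%, the redesign 139/731 = 19.0% → the redesign
The redesign wins overall and in every user group — no reversal.

Yes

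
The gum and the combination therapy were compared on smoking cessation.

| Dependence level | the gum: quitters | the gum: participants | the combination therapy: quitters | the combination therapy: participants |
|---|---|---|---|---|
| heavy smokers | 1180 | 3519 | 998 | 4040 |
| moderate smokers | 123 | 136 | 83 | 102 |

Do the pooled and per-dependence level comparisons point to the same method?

Yes

Heavy smokers: the gum 1180/3519 = 33.5%, the combination therapy 998/4040 = 24.7% → the gum
Moderate smokers: the gum 123/136 = 90.4%, the combination therapy 83/102 = 81.4% → the gum
Overall: the gum 1303/3655 = 35.6%, the combination therapy 1081/4142 = 26.1% → the gum
The gum wins overall and in every dependence group — no reversal.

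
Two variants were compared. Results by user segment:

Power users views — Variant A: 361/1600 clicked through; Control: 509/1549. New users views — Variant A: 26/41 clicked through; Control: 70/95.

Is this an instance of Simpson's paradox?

No

Power users: Variant A 361/1600 = 22.6%, Control 509/1549 = 32.9% → Control
New users: Variant A 26/41 = 63.4%, Control 70/95 = 73.7% → Control
Overall: Variant A 387/1641 = 23.6%, Control 579/1644 = 35.2% → Control
Control wins overall and in every user group — no reversal.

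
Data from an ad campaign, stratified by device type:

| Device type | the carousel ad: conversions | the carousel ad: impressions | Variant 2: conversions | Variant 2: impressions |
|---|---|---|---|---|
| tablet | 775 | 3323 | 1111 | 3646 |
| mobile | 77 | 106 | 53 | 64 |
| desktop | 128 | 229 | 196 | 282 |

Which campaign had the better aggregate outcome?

Variant 2

Tablet: the carousel ad 775/3323 = 23.3%, Variant 2 1111/3646 = 30.5% → Variant 2
Mobile: the carousel ad 77/106 = 72.6%, Variant 2 53/64 = 82.8% → Variant 2
Desktop: the carousel ad 128/229 = 55.9%, Variant 2 196/282 = 69.5% → Variant 2
Overall: the carousel ad 980/3658 = 26.8%, Variant 2 1360/3992 = 34.1% → Variant 2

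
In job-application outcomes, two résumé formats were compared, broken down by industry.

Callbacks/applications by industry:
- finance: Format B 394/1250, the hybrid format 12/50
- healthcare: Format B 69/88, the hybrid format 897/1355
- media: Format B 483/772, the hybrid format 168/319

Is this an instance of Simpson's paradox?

Finance: Format B 394/1250 = 31.5%, the hybrid format 12/50 = 24.0% → Format B
Healthcare: Format B 69/88 = 78.4%, the hybrid format 897/1355 = 66.2% → Format B
Media: Format B 483/772 = 62.6%, the hybrid format 168/319 = 52.7% → Format B
Overall: Format B 946/2110 = 44.8%, the hybrid format 1077/1724 = 62.5% → the hybrid format
Format B wins each industry group but the hybrid format wins overall — the comparison reverses. Format B's applications skew toward finance, which has a lower base rate.

Yes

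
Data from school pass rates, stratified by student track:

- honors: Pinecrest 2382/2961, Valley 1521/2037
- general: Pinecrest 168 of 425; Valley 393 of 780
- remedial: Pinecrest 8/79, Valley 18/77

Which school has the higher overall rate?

Pinecrest

Honors: Pinecrest 2382/2961 = 80.4%, Valley 1521/2037 = 74.7% → Pinecrest
General: Pinecrest 168/425 = 39.5%, Valley 393/780 = 50.4% → Valley
Remedial: Pinecrest 8/79 = 10.1%, Valley 18/77 = 23.4% → Valley
Overall: Pinecrest 2558/3465 = 73.8%, Valley 1932/2894 = 66.8% → Pinecrest
(Neither sweeps every student group, but Pinecrest has the higher pooled rate.)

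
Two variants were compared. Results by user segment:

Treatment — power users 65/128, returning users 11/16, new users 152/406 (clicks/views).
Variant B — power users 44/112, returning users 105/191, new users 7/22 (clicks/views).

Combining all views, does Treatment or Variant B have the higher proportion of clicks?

Power users: Treatment 65/128 = 50.8%, Variant B 44/112 = 39.3% → Treatment
Returning users: Treatment 11/16 = 68.8%, Variant B 105/191 = 55.0% → Treatment
New users: Treatment 152/406 = 37.4%, Variant B 7/22 = 31.8% → Treatment
Overall: Treatment 228/550 = 41.5%, Variant B 156/325 = 48.0% → Variant B
(Treatment wins every user group but Variant B wins overall — Treatment's views skew toward the low-rate new users group.)

Variant B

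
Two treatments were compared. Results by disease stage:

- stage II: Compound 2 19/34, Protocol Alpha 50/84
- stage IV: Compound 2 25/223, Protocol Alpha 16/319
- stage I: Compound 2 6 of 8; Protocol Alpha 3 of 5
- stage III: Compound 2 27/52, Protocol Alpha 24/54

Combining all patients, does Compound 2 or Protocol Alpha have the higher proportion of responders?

Compound 2

Stage II: Compound 2 19/34 = 55.9%, Protocol Alpha 50/84 = 59.5% → Protocol Alpha
Stage IV: Compound 2 25/223 = 11.2%, Protocol Alpha 16/319 = 5.0% → Compound 2
Stage I: Compound 2 6/8 = 75.0%, Protocol Alpha 3/5 = 60.0% → Compound 2
Stage III: Compound 2 27/52 = 51.9%, Protocol Alpha 24/54 = 44.4% → Compound 2
Overall: Compound 2 77/317 = 24.3%, Protocol Alpha 93/462 = 20.1% → Compound 2
(Neither sweeps every disease group, but Compound 2 has the higher pooled rate.)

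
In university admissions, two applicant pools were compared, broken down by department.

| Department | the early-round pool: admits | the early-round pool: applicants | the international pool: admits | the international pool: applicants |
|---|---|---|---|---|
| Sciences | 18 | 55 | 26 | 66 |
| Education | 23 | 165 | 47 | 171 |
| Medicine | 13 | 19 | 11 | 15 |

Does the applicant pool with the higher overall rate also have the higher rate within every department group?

Sciences: the early-round pool 18/55 = 32.7%, the international pool 26/66 = 39.4% → the international pool
Education: the early-round pool 23/165 = 13.9%, the international pool 47/171 = 27.5% → the international pool
Medicine: the early-round pool 13/19 = 68.4%, the international pool 11/15 = 73.3% → the international pool
Overall: the early-round pool 54/239 = 22.6%, the international pool 84/252 = 33.3% → the international pool
The international pool wins overall and in every department group — no reversal.

Yes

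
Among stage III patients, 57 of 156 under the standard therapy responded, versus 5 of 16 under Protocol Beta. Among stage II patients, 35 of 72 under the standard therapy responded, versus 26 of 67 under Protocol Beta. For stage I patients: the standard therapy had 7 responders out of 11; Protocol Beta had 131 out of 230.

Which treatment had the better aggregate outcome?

Protocol Beta

Stage III: the standard therapy 57/156 = 36.5%, Protocol Beta 5/16 = 31.2% → the standard therapy
Stage II: the standard therapy 35/72 = 48.6%, Protocol Beta 26/67 = 38.8% → the standard therapy
Stage I: the standard therapy 7/11 = 63.6%, Protocol Beta 131/230 = 57.0% → the standard therapy
Overall: the standard therapy 99/239 = 41.4%, Protocol Beta 162/313 = 51.8% → Protocol Beta
(The standard therapy wins every disease group but Protocol Beta wins overall — the standard therapy's patients skew toward the low-rate stage III group.)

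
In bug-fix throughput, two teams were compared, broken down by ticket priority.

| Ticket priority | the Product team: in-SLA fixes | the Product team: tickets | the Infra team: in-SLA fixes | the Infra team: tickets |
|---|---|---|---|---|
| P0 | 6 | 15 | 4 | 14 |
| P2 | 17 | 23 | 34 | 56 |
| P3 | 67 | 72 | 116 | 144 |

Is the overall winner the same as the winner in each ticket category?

P0: the Product team 6/15 = 40.0%, the Infra team 4/14 = 28.6% → the Product team
P2: the Product team 17/23 = 73.9%, the Infra team 34/56 = 60.7% → the Product team
P3: the Product team 67/72 = 93.1%, the Infra team 116/144 = 80.6% → the Product team
Overall: the Product team 90/110 = 81.8%, the Infra team 154/214 = 72.0% → the Product team
The Product team wins overall and in every ticket group — no reversal.

Yes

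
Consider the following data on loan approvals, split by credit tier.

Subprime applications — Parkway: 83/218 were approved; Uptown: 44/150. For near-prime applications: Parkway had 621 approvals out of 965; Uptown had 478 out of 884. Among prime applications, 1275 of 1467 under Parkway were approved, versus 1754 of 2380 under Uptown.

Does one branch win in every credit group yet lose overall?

Subprime: Parkway 83/218 = 38.1%, Uptown 44/150 = 29.3% → Parkway
Near-prime: Parkway 621/965 = 64.4%, Uptown 478/884 = 54.1% → Parkway
Prime: Parkway 1275/1467 = 86.9%, Uptown 1754/2380 = 73.7% → Parkway
Overall: Parkway 1979/2650 = 74.7%, Uptown 2276/3414 = 66.7% → Parkway
Parkway wins overall and in every credit group — no reversal.

No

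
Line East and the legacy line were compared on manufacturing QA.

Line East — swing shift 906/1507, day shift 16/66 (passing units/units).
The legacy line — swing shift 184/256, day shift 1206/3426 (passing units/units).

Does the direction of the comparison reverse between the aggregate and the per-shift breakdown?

Swing shift: Line East 906/1507 = 60.1%, the legacy line 184/256 = 71.9% → the legacy line
Day shift: Line East 16/66 = 24.2%, the legacy line 1206/3426 = 35.2% → the legacy line
Overall: Line East 922/1573 = 58.6%, the legacy line 1390/3682 = 37.8% → Line East
The legacy line wins each shift group but Line East wins overall — the comparison reverses. The legacy line's units skew toward day shift, which has a lower base rate.

Yes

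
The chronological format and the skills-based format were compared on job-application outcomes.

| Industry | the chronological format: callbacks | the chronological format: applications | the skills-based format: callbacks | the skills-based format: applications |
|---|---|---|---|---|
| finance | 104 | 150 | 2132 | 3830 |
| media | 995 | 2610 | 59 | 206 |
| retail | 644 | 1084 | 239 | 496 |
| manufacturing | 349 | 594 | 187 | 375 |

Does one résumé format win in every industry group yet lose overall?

Finance: the chronological format 104/150 = 69.3%, the skills-based format 2132/3830 = 55.7% → the chronological format
Media: the chronological format 995/2610 = 38.1%, the skills-based format 59/206 = 28.6% → the chronological format
Retail: the chronological format 644/1084 = 59.4%, the skills-based format 239/496 = 48.2% → the chronological format
Manufacturing: the chronological format 349/594 = 58.8%, the skills-based format 187/375 = 49.9% → the chronological format
Overall: the chronological format 2092/4438 = 47.1%, the skills-based format 2617/4907 = 53.3% → the skills-based format
The chronological format wins each industry group but the skills-based format wins overall — the comparison reverses. The chronological format's applications skew toward media, which has a lower base rate.

Yes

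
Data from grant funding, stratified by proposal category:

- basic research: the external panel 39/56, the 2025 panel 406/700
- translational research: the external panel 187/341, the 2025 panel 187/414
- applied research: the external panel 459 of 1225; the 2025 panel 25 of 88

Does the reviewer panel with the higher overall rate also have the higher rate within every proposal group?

Basic research: the external panel 39/56 = 69.6%, the 2025 panel 406/700 = 58.0% → the external panel
Translational research: the external panel 187/341 = 54.8%, the 2025 panel 187/414 = 45.2% → the external panel
Applied research: the external panel 459/1225 = 37.5%, the 2025 panel 25/88 = 28.4% → the external panel
Overall: the external panel 685/1622 = 42.2%, the 2025 panel 618/1202 = 51.4% → the 2025 panel
The external panel wins each proposal group but the 2025 panel wins overall — the comparison reverses. The external panel's proposals skew toward applied research, which has a lower base rate.

No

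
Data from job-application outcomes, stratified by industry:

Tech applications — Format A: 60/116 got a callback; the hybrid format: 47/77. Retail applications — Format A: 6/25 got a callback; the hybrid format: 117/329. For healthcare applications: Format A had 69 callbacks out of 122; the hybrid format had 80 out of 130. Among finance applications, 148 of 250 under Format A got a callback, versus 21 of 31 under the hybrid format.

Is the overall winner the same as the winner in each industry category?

Tech: Format A 60/116 = 51.7%, the hybrid format 47/77 = 61.0% → the hybrid format
Retail: Format A 6/25 = 24.0%, the hybrid format 117/329 = 35.6% → the hybrid format
Healthcare: Format A 69/122 = 56.6%, the hybrid format 80/130 = 61.5% → the hybrid format
Finance: Format A 148/250 = 59.2%, the hybrid format 21/31 = 67.7% → the hybrid format
Overall: Format A 283/513 = 55.2%, the hybrid format 265/567 = 46.7% → Format A
The hybrid format wins each industry group but Format A wins overall — the comparison reverses. The hybrid format's applications skew toward retail, which has a lower base rate.

No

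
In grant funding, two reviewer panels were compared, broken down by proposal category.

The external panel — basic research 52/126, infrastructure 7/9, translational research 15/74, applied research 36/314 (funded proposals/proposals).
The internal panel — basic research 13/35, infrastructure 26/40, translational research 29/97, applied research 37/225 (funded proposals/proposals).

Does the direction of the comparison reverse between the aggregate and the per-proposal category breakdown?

No

Basic research: the external panel 52/126 = 41.3%, the internal panel 13/35 = 37.1% → the external panel
Infrastructure: the external panel 7/9 = 77.8%, the internal panel 26/40 = 65.0% → the external panel
Translational research: the external panel 15/74 = 20.3%, the internal panel 29/97 = 29.9% → the internal panel
Applied research: the external panel 36/314 = 11.5%, the internal panel 37/225 = 16.4% → the internal panel
Overall: the external panel 110/523 = 21.0%, the internal panel 105/397 = 26.4% → the internal panel
Neither sweeps: the external panel wins 2 of 4 groups, the internal panel wins 2. The internal panel wins overall but not every group — no Simpson reversal.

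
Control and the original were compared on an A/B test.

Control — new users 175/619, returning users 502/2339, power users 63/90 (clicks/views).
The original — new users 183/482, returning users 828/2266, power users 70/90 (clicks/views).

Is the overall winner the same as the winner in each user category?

Yes

New users: Control 175/619 = 28.3%, the original 183/482 = 38.0% → the original
Returning users: Control 502/2339 = 21.5%, the original 828/2266 = 36.5% → the original
Power users: Control 63/90 = 70.0%, the original 70/90 = 77.8% → the original
Overall: Control 740/3048 = 24.3%, the original 1081/2838 = 38.1% → the original
The original wins overall and in every user group — no reversal.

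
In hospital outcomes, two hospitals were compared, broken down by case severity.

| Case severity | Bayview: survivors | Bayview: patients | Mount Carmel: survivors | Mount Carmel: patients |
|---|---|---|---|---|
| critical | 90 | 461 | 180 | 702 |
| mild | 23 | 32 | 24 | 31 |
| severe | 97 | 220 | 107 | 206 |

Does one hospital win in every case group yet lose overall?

Critical: Bayview 90/461 = 19.5%, Mount Carmel 180/702 = 25.6% → Mount Carmel
Mild: Bayview 23/32 = 71.9%, Mount Carmel 24/31 = 77.4% → Mount Carmel
Severe: Bayview 97/220 = 44.1%, Mount Carmel 107/206 = 51.9% → Mount Carmel
Overall: Bayview 210/713 = 29.5%, Mount Carmel 311/939 = 33.1% → Mount Carmel
Mount Carmel wins overall and in every case group — no reversal.

No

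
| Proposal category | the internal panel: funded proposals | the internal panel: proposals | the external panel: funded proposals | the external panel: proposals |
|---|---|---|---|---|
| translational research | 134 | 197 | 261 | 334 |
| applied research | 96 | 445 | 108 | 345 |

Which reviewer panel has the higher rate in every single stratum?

Translational research: the internal panel 134/197 = 68.0%, the external panel 261/334 = 78.1% → the external panel
Applied research: the internal panel 96/445 = 21.6%, the external panel 108/345 = 31.3% → the external panel
The external panel has the higher rate in both groups.

the external panel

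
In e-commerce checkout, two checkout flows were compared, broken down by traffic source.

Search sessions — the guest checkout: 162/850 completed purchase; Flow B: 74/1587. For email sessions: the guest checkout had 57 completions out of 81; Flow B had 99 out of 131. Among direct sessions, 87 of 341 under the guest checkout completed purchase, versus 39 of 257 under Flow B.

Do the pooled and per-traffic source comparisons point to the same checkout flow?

No

Search: the guest checkout 162/850 = 19.1%, Flow B 74/1587 = 4.7% → the guest checkout
Email: the guest checkout 57/81 = 70.4%, Flow B 99/131 = 75.6% → Flow B
Direct: the guest checkout 87/341 = 25.5%, Flow B 39/257 = 15.2% → the guest checkout
Overall: the guest checkout 306/1272 = 24.1%, Flow B 212/1975 = 10.7% → the guest checkout
Neither sweeps: the guest checkout wins 2 of 3 groups, Flow B wins 1. The guest checkout wins overall but not every group — no Simpson reversal.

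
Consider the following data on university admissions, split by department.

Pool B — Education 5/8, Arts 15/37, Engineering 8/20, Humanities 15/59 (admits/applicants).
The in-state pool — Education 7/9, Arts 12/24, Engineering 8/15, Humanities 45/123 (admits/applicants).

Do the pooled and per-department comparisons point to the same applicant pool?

Yes

Education: Pool B 5/8 = 62.5%, the in-state pool 7/9 = 77.8% → the in-state pool
Arts: Pool B 15/37 = 40.5%, the in-state pool 12/24 = 50.0% → the in-state pool
Engineering: Pool B 8/20 = 40.0%, the in-state pool 8/15 = 53.3% → the in-state pool
Humanities: Pool B 15/59 = 25.4%, the in-state pool 45/123 = 36.6% → the in-state pool
Overall: Pool B 43/124 = 34.7%, the in-state pool 72/171 = 42.1% → the in-state pool
The in-state pool wins overall and in every department group — no reversal.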